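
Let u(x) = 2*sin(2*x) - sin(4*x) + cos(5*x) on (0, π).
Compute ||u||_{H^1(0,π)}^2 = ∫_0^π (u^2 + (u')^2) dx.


||u||_{H^1(0,π)}^2 = 1664/63 + 63*π/2

u'(x) = -5*sin(5*x) + 4*cos(2*x) - 4*cos(4*x).
Expand u² and (u')² and integrate term by term on (0, π), using: for integers n ≥ 1, ∫_0^π sin²(nx) dx = ∫_0^π cos²(nx) dx = π/2; for n ≠ n', ∫_0^π sin(nx)sin(n'x) dx = ∫_0^π cos(nx)cos(n'x) dx = 0; and by product-to-sum, ∫_0^π sin(nx)cos(n'x) dx = ½∫_0^π [sin((n+n')x) + sin((n−n')x)] dx, which is 0 when n+n' is even and 2n/(n²−n'²) when n+n' is odd (it need not vanish on (0, π)).
  u² squared terms: (-1)²·∫sin(4x)² dx = 1·π/2 = π/2;  (2)²·∫sin(2x)² dx = 4·π/2 = 2*π;  (1)²·∫cos(5x)² dx = 1·π/2 = π/2.
  u² cross terms: 2·(-1)·(2)·∫sin(4x)·sin(2x) dx = -4·(0) = 0;  2·(-1)·(1)·∫sin(4x)·cos(5x) dx = -2·(-8/9) = 16/9;  2·(2)·(1)·∫sin(2x)·cos(5x) dx = 4·(-4/21) = -16/21.
  So ∫_0^π u² dx = π/2 + 2*π + π/2 + 0 + 16/9 − 16/21 = 64/63 + 3*π.
  (u')² squared terms: (-5)²·∫sin(5x)² dx = 25·π/2 = 25*π/2;  (-4)²·∫cos(4x)² dx = 16·π/2 = 8*π;  (4)²·∫cos(2x)² dx = 16·π/2 = 8*π.
  (u')² cross terms: 2·(-5)·(-4)·∫sin(5x)·cos(4x) dx = 40·(10/9) = 400/9;  2·(-5)·(4)·∫sin(5x)·cos(2x) dx = -40·(10/21) = -400/21;  2·(-4)·(4)·∫cos(4x)·cos(2x) dx = -32·(0) = 0.
  So ∫_0^π (u')² dx = 25*π/2 + 8*π + 8*π + 400/9 − 400/21 + 0 = 1600/63 + 57*π/2.
||u||_{H^1}^2 = (64/63 + 3*π) + (1600/63 + 57*π/2) = 1664/63 + 63*π/2.


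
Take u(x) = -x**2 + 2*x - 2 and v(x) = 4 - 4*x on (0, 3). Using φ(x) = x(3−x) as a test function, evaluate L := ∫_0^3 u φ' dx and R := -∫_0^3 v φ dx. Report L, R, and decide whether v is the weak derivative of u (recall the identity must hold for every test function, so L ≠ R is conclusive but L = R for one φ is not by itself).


LHS = 9/2, RHS = 9. No, v is not the weak derivative of u.

u(x) = -x**2 + 2*x - 2, classical derivative u'(x) = 2 - 2*x.
φ(x) = x(3−x), so φ'(x) = 3 - 2*x.
Note φ(0) = φ(3) = 0, so the boundary term u·φ vanishes.
LHS = ∫_0^3 u(x) φ'(x) dx = ∫_0^3 (2*x^3 - 7*x^2 + 10*x - 6) dx. Term by term:
  ∫_0^3 2*x^3 dx = 81/2;  ∫_0^3 -7*x^2 dx = -63;  ∫_0^3 10*x dx = 45;
  ∫_0^3 -6 dx = -18.
Sum: 81/2 − 63 + 45 − 18 = 9/2.
So LHS = 9/2.
∫_0^3 v(x) φ(x) dx = ∫_0^3 (4*x^3 - 16*x^2 + 12*x) dx. Term by term:
  ∫_0^3 4*x^3 dx = 81;  ∫_0^3 -16*x^2 dx = -144;  ∫_0^3 12*x dx = 54.
Sum: 81 − 144 + 54 = -9.
So RHS = -∫_0^3 v(x) φ(x) dx = 9.
LHS − RHS = -9/2 ≠ 0, so the identity fails.
(For a valid weak derivative the identity must hold for EVERY test function, in particular this one. The failure shows v is NOT the weak derivative of u.)
Correct weak derivative would be u'(x) = 2 - 2*x.


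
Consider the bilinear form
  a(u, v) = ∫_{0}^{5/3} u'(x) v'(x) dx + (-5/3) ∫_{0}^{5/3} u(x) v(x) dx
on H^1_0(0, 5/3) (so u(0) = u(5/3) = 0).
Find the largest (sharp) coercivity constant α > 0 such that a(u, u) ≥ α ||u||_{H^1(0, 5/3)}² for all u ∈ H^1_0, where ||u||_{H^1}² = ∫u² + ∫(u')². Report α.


α = (-125 + 27*π^2)/(3*(25 + 9*π^2))

Coercivity of a(·,·) on H^1_0(0, 5/3) means a(u, u) ≥ α ||u||_{H^1}² for every u ∈ H^1_0.
The interval has length L = 5/3, and Poincaré/coercivity depend only on L. Here a(u, u) = ∫(u')² + (-5/3)·∫u².
Here c = -5/3 < 0 with |c| < (π/L)² = 9*π^2/25, so coercivity still holds. The condition a(u,u) ≥ α||u||_{H^1}² reads (1−α)∫(u')² ≥ (α−c)∫u². Any admissible α is ≤ 1 (rapidly oscillating u have ∫u²/∫(u')² → 0), and α = 1 would force 0 ≥ (1−c)∫u², impossible since c < 1; so 1−α > 0. By the sharp Poincaré inequality on H^1_0 of an interval of length L, ∫(u')² ≥ (π/L)²∫u² with equality for the first sine mode sin(π(x−x₀)/L) (x₀ the left endpoint), so the inequality holds for all u iff (1−α)(π/L)² ≥ α − c, i.e. α ≤ ((π/L)² + c)/((π/L)² + 1) = (1 + c(L/π)²)/(1 + (L/π)²). (Direct route, valid since c ≤ 0: Poincaré gives c∫u² ≥ c(L/π)²∫(u')², so a(u,u) ≥ (1 + c(L/π)²)∫(u')², while ||u||_{H^1}² ≤ (1 + (L/π)²)∫(u')²; dividing yields the same α.) With (π/L)² = 9*π^2/25 and c = -5/3, the largest admissible constant is α = ((π/L)² + c)/((π/L)² + 1).
Simplifying, α = (-125 + 27*π^2)/(3*(25 + 9*π^2)).


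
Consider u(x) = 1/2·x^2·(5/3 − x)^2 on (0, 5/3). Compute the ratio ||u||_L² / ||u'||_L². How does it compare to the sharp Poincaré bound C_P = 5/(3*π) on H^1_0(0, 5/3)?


||u||_L² / ||u'||_L² = 5*sqrt(3)/18 < C_P = 5/(3*π).

u(x) = 1/2·x^2·(5/3 − x)^2, so u'(x) = x*(3*x - 5)*(6*x - 5)/9.
u(x) = 1/2·x^2·(5/3 − x)^2 vanishes at x = 0 and x = 5/3, so u ∈ H^1_0(0, 5/3). Differentiate via the product rule and integrate the resulting polynomials term by term.
  ∫_0^5/3 u² dx = ∫_0^5/3 (x^8/4 - 5*x^7/3 + 25*x^6/6 - 125*x^5/27 + 625*x^4/324) dx. Term by term:
    ∫_0^5/3 x^8/4 dx = 1953125/708588;  ∫_0^5/3 -5*x^7/3 dx = -1953125/157464;  ∫_0^5/3 25*x^6/6 dx = 1953125/91854;
    ∫_0^5/3 -125*x^5/27 dx = -1953125/118098;  ∫_0^5/3 625*x^4/324 dx = 390625/78732.
  Sum: 1953125/708588 − 1953125/157464 + 1953125/91854 − 1953125/118098 + 390625/78732 = 390625/9920232.
  ∫_0^5/3 (u')² dx = ∫_0^5/3 (4*x^6 - 20*x^5 + 325*x^4/9 - 250*x^3/9 + 625*x^2/81) dx. Term by term:
    ∫_0^5/3 4*x^6 dx = 312500/15309;  ∫_0^5/3 -20*x^5 dx = -156250/2187;  ∫_0^5/3 325*x^4/9 dx = 203125/2187;
    ∫_0^5/3 -250*x^3/9 dx = -78125/1458;  ∫_0^5/3 625*x^2/81 dx = 78125/6561.
  Sum: 312500/15309 − 156250/2187 + 203125/2187 − 78125/1458 + 78125/6561 = 15625/91854.
∫_0^5/3 u² dx = 390625/9920232, so ||u||_L² = 625*sqrt(42)/20412.
∫_0^5/3 (u')² dx = 15625/91854, so ||u'||_L² = 125*sqrt(14)/1134.
Ratio ||u||_L² / ||u'||_L² = 5*sqrt(3)/18.
Sharp Poincaré constant on H^1_0(0, 5/3) is C_P = L/π = 5/(3*π), achieved by sin(3*π/5·x).
A polynomial bump cannot attain the sharp Poincaré constant (only the first sine eigenfunction does), so the ratio is strictly less than C_P, consistent with ||u||_L² ≤ C_P ||u'||_L².


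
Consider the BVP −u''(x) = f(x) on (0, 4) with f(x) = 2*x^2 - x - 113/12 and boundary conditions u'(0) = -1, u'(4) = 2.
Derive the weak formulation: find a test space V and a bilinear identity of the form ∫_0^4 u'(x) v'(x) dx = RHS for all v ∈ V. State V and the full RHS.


V = H^1(0, 4) (v unrestricted at boundary; u is determined up to an additive constant); weak form: ∫_0^4 u'v' dx = ∫_0^4 (2*x^2 - x - 113/12) v dx + 2·v(4) + v(0) for all v ∈ V.

Multiply both sides by a test function v and integrate from 0 to 4:
  ∫_0^4 −u''(x) v(x) dx = ∫_0^4 f(x) v(x) dx.
Integrate the LHS by parts once:
  ∫_0^4 −u'' v dx = −[u'(x) v(x)]_0^4 + ∫_0^4 u'(x) v'(x) dx.
Thus ∫_0^4 u'(x) v'(x) dx = ∫_0^4 f(x) v(x) dx + [u'(x) v(x)]_0^4.
Choose V so that boundary terms are either known or forced to vanish.
u has inhomogeneous Neumann u'(0) = -1, u'(4) = 2. [u' v]_0^4 = (2)·v(4) − (-1)·v(0) = 2·v(4) + v(0). Take V = H^1(0, 4); boundary term becomes part of RHS.
Weak formulation: find u (satisfying any essential BC) such that ∫_0^4 u'(x) v'(x) dx = ∫_0^4 f v dx + 2·v(4) + v(0) for all v ∈ V (Neumann data are natural BCs: they enter the RHS as boundary terms).
Substituting f(x) = 2*x^2 - x - 113/12, the right-hand side is ∫_0^4 (2*x^2 - x - 113/12) v dx + 2·v(4) + v(0).
Compatibility check (pure Neumann): taking v ≡ 1 ∈ V gives 0 = ∫_0^4 f dx + (2) − (-1), i.e. ∫_0^4 f dx must equal u'(0) − u'(4) = -3. Indeed ∫_0^4 (2*x^2 - x - 113/12) dx = -3, so the data are compatible. The solution is then unique only up to an additive constant (fix it e.g. by requiring ∫_0^4 u dx = 0).


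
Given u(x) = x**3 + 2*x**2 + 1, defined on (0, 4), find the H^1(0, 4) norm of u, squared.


||u||_{H^1}^2 = 1031972/105

The H^1 norm (squared) on an interval (0, L) is
  ||u||_{H^1}^2 = ∫_0^L u(x)^2 dx + ∫_0^L u'(x)^2 dx.
Compute u'(x) = 3*x**2 + 4*x.
Then u(x)^2 = x**6 + 4*x**5 + 4*x**4 + 2*x**3 + 4*x**2 + 1 and u'(x)^2 = 9*x**4 + 24*x**3 + 16*x**2.
Integrate each monomial from 0 to 4 using ∫_0^4 c·x^n dx = c·4^(n+1)/(n+1):
  ∫_0^4 u(x)^2 dx = ∫_0^4 (x^6 + 4*x^5 + 4*x^4 + 2*x^3 + 4*x^2 + 1) dx. Term by term:
    ∫_0^4 x^6 dx = 16384/7;  ∫_0^4 4*x^5 dx = 8192/3;  ∫_0^4 4*x^4 dx = 4096/5;
    ∫_0^4 2*x^3 dx = 128;  ∫_0^4 4*x^2 dx = 256/3;  ∫_0^4 1 dx = 4.
  Sum: 16384/7 + 8192/3 + 4096/5 + 128 + 256/3 + 4 = 213772/35.
  ∫_0^4 u'(x)^2 dx = ∫_0^4 (9*x^4 + 24*x^3 + 16*x^2) dx. Term by term:
    ∫_0^4 9*x^4 dx = 9216/5;  ∫_0^4 24*x^3 dx = 1536;  ∫_0^4 16*x^2 dx = 1024/3.
  Sum: 9216/5 + 1536 + 1024/3 = 55808/15.
Adding: ||u||_{H^1}^2 = 213772/35 + 55808/15 = 1031972/105.


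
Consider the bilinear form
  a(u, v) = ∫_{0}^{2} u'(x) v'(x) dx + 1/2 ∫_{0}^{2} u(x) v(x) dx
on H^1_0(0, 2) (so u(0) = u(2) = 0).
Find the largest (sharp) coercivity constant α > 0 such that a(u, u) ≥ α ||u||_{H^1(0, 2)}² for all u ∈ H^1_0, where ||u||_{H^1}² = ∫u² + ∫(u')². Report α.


α = (2 + π^2)/(4 + π^2)

Coercivity of a(·,·) on H^1_0(0, 2) means a(u, u) ≥ α ||u||_{H^1}² for every u ∈ H^1_0.
The interval has length L = 2, and Poincaré/coercivity depend only on L. Here a(u, u) = ∫(u')² + (1/2)·∫u².
Here 0 < c = 1/2 < 1. The condition a(u,u) ≥ α||u||_{H^1}² reads (1−α)∫(u')² ≥ (α−c)∫u². Any admissible α is ≤ 1 (rapidly oscillating u have ∫u²/∫(u')² → 0), and α = 1 would force 0 ≥ (1−c)∫u², impossible since c < 1; so 1−α > 0. By the sharp Poincaré inequality on H^1_0 of an interval of length L, ∫(u')² ≥ (π/L)²∫u² with equality for the first sine mode sin(π(x−x₀)/L) (x₀ the left endpoint), so the inequality holds for all u iff (1−α)(π/L)² ≥ α − c, i.e. α ≤ ((π/L)² + c)/((π/L)² + 1) = (1 + c(L/π)²)/(1 + (L/π)²). With (π/L)² = π^2/4 and c = 1/2, the largest admissible constant is α = ((π/L)² + c)/((π/L)² + 1).
Simplifying, α = (2 + π^2)/(4 + π^2).


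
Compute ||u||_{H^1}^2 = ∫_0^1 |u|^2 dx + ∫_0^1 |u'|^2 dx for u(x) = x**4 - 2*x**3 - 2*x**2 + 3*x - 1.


||u||_{H^1}^2 = 2329/630

The H^1 norm (squared) on an interval (0, L) is
  ||u||_{H^1}^2 = ∫_0^L u(x)^2 dx + ∫_0^L u'(x)^2 dx.
Compute u'(x) = 4*x**3 - 6*x**2 - 4*x + 3.
Then u(x)^2 = x**8 - 4*x**7 + 14*x**5 - 10*x**4 - 8*x**3 + 13*x**2 - 6*x + 1 and u'(x)^2 = 16*x**6 - 48*x**5 + 4*x**4 + 72*x**3 - 20*x**2 - 24*x + 9.
Integrate each monomial from 0 to 1 using ∫_0^1 c·x^n dx = c·1^(n+1)/(n+1):
  ∫_0^1 u(x)^2 dx = ∫_0^1 (x^8 - 4*x^7 + 14*x^5 - 10*x^4 - 8*x^3 + 13*x^2 - 6*x + 1) dx. Term by term:
    ∫_0^1 x^8 dx = 1/9;  ∫_0^1 -4*x^7 dx = -1/2;  ∫_0^1 14*x^5 dx = 7/3;
    ∫_0^1 -10*x^4 dx = -2;  ∫_0^1 -8*x^3 dx = -2;  ∫_0^1 13*x^2 dx = 13/3;
    ∫_0^1 -6*x dx = -3;  ∫_0^1 1 dx = 1.
  Sum: 1/9 − 1/2 + 7/3 − 2 − 2 + 13/3 − 3 + 1 = 5/18.
  ∫_0^1 u'(x)^2 dx = ∫_0^1 (16*x^6 - 48*x^5 + 4*x^4 + 72*x^3 - 20*x^2 - 24*x + 9) dx. Term by term:
    ∫_0^1 16*x^6 dx = 16/7;  ∫_0^1 -48*x^5 dx = -8;  ∫_0^1 4*x^4 dx = 4/5;
    ∫_0^1 72*x^3 dx = 18;  ∫_0^1 -20*x^2 dx = -20/3;  ∫_0^1 -24*x dx = -12;
    ∫_0^1 9 dx = 9.
  Sum: 16/7 − 8 + 4/5 + 18 − 20/3 − 12 + 9 = 359/105.
Adding: ||u||_{H^1}^2 = 5/18 + 359/105 = 2329/630.


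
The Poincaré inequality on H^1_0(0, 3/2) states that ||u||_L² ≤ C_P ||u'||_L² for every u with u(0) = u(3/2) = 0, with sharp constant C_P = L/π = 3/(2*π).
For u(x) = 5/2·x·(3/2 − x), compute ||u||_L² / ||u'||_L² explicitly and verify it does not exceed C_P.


||u||_L² / ||u'||_L² = 3*sqrt(10)/20 < C_P = 3/(2*π).

u(x) = 5/2·x·(3/2 − x), so u'(x) = 15/4 - 5*x.
u(x) = 5/2·x·(3/2 − x) vanishes at x = 0 and x = 3/2, so u ∈ H^1_0(0, 3/2). Differentiate via the product rule and integrate the resulting polynomials term by term.
  ∫_0^3/2 u² dx = ∫_0^3/2 (25*x^4/4 - 75*x^3/4 + 225*x^2/16) dx. Term by term:
    ∫_0^3/2 25*x^4/4 dx = 1215/128;  ∫_0^3/2 -75*x^3/4 dx = -6075/256;  ∫_0^3/2 225*x^2/16 dx = 2025/128.
  Sum: 1215/128 − 6075/256 + 2025/128 = 405/256.
  ∫_0^3/2 (u')² dx = ∫_0^3/2 (25*x^2 - 75*x/2 + 225/16) dx. Term by term:
    ∫_0^3/2 25*x^2 dx = 225/8;  ∫_0^3/2 -75*x/2 dx = -675/16;  ∫_0^3/2 225/16 dx = 675/32.
  Sum: 225/8 − 675/16 + 675/32 = 225/32.
∫_0^3/2 u² dx = 405/256, so ||u||_L² = 9*sqrt(5)/16.
∫_0^3/2 (u')² dx = 225/32, so ||u'||_L² = 15*sqrt(2)/8.
Ratio ||u||_L² / ||u'||_L² = 3*sqrt(10)/20.
Sharp Poincaré constant on H^1_0(0, 3/2) is C_P = L/π = 3/(2*π), achieved by sin(2*π/3·x).
A polynomial bump cannot attain the sharp Poincaré constant (only the first sine eigenfunction does), so the ratio is strictly less than C_P, consistent with ||u||_L² ≤ C_P ||u'||_L².


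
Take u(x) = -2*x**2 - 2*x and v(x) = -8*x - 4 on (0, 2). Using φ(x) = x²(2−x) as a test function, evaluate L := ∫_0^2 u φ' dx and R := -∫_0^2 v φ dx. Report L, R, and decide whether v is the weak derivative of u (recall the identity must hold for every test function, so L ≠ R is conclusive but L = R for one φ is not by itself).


LHS = 136/15, RHS = 272/15. No, v is not the weak derivative of u.

u(x) = -2*x**2 - 2*x, classical derivative u'(x) = -4*x - 2.
φ(x) = x²(2−x), so φ'(x) = x*(4 - 3*x).
Note φ(0) = φ(2) = 0, so the boundary term u·φ vanishes.
LHS = ∫_0^2 u(x) φ'(x) dx = ∫_0^2 (6*x^4 - 2*x^3 - 8*x^2) dx. Term by term:
  ∫_0^2 6*x^4 dx = 192/5;  ∫_0^2 -2*x^3 dx = -8;  ∫_0^2 -8*x^2 dx = -64/3.
Sum: 192/5 − 8 − 64/3 = 136/15.
So LHS = 136/15.
∫_0^2 v(x) φ(x) dx = ∫_0^2 (8*x^4 - 12*x^3 - 8*x^2) dx. Term by term:
  ∫_0^2 8*x^4 dx = 256/5;  ∫_0^2 -12*x^3 dx = -48;  ∫_0^2 -8*x^2 dx = -64/3.
Sum: 256/5 − 48 − 64/3 = -272/15.
So RHS = -∫_0^2 v(x) φ(x) dx = 272/15.
LHS − RHS = -136/15 ≠ 0, so the identity fails.
(For a valid weak derivative the identity must hold for EVERY test function, in particular this one. The failure shows v is NOT the weak derivative of u.)
Correct weak derivative would be u'(x) = -4*x - 2.


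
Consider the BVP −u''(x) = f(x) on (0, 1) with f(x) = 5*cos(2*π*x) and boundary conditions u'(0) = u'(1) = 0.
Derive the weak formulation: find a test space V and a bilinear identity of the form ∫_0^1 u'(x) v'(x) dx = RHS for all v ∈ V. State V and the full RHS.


V = H^1(0, 1) (no boundary constraint on v; u is determined up to an additive constant); weak form: ∫_0^1 u'v' dx = ∫_0^1 (5*cos(2*π*x)) v dx for all v ∈ V.

Multiply both sides by a test function v and integrate from 0 to 1:
  ∫_0^1 −u''(x) v(x) dx = ∫_0^1 f(x) v(x) dx.
Integrate the LHS by parts once:
  ∫_0^1 −u'' v dx = −[u'(x) v(x)]_0^1 + ∫_0^1 u'(x) v'(x) dx.
Thus ∫_0^1 u'(x) v'(x) dx = ∫_0^1 f(x) v(x) dx + [u'(x) v(x)]_0^1.
Choose V so that boundary terms are either known or forced to vanish.
u has homogeneous Neumann: u'(0) = u'(1) = 0. So [u' v]_0^1 = 0·v(1) − 0·v(0) = 0 for any v; take V = H^1(0, 1).
Weak formulation: find u (satisfying any essential BC) such that ∫_0^1 u'(x) v'(x) dx = ∫_0^1 f v dx for all v ∈ V (homogeneous Neumann, so boundary terms vanish).
Substituting f(x) = 5*cos(2*π*x), the right-hand side is ∫_0^1 (5*cos(2*π*x)) v dx.
Compatibility check (pure Neumann): taking v ≡ 1 ∈ V gives 0 = ∫_0^1 f dx + (0) − (0), i.e. ∫_0^1 f dx must equal u'(0) − u'(1) = 0. Indeed ∫_0^1 (5*cos(2*π*x)) dx = 0, so the data are compatible. The solution is then unique only up to an additive constant (fix it e.g. by requiring ∫_0^1 u dx = 0).


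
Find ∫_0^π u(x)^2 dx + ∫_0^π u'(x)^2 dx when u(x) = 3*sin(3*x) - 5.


||u||_{H^1(0,π)}^2 = -20 + 70*π

u'(x) = 9*cos(3*x).
Expand u² and (u')² and integrate term by term on (0, π), using: for integers n ≥ 1, ∫_0^π sin²(nx) dx = ∫_0^π cos²(nx) dx = π/2; for n ≠ n', ∫_0^π sin(nx)sin(n'x) dx = ∫_0^π cos(nx)cos(n'x) dx = 0; and by product-to-sum, ∫_0^π sin(nx)cos(n'x) dx = ½∫_0^π [sin((n+n')x) + sin((n−n')x)] dx, which is 0 when n+n' is even and 2n/(n²−n'²) when n+n' is odd (it need not vanish on (0, π)). For the constant mode: ∫_0^π 1 dx = π, ∫_0^π cos(nx) dx = 0, ∫_0^π sin(nx) dx = (1−(−1)^n)/n.
  u² squared terms: (-5)²·∫1 dx = 25·π = 25*π;  (3)²·∫sin(3x)² dx = 9·π/2 = 9*π/2.
  u² cross terms: 2·(-5)·(3)·∫1·sin(3x) dx = -30·(2/3) = -20.
  So ∫_0^π u² dx = 25*π + 9*π/2 − 20 = -20 + 59*π/2.
  (u')² squared terms: (9)²·∫cos(3x)² dx = 81·π/2 = 81*π/2.
  So ∫_0^π (u')² dx = 81*π/2.
||u||_{H^1}^2 = (-20 + 59*π/2) + (81*π/2) = -20 + 70*π.


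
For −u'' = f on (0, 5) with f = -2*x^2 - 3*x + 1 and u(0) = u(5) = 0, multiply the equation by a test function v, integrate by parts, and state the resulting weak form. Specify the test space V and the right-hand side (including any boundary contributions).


V = H^1_0(0, 5) (so v(0) = v(5) = 0); weak form: ∫_0^5 u'v' dx = ∫_0^5 (-2*x^2 - 3*x + 1) v dx for all v ∈ V.

Multiply both sides by a test function v and integrate from 0 to 5:
  ∫_0^5 −u''(x) v(x) dx = ∫_0^5 f(x) v(x) dx.
Integrate the LHS by parts once:
  ∫_0^5 −u'' v dx = −[u'(x) v(x)]_0^5 + ∫_0^5 u'(x) v'(x) dx.
Thus ∫_0^5 u'(x) v'(x) dx = ∫_0^5 f(x) v(x) dx + [u'(x) v(x)]_0^5.
Choose V so that boundary terms are either known or forced to vanish.
u is Dirichlet: u(0) = u(5) = 0. Let V = H^1_0(0, 5); then v(0) = v(5) = 0, and [u' v]_0^5 = 0.
Weak formulation: find u (satisfying any essential BC) such that ∫_0^5 u'(x) v'(x) dx = ∫_0^5 f v dx for all v ∈ V.
Substituting f(x) = -2*x^2 - 3*x + 1, the right-hand side is ∫_0^5 (-2*x^2 - 3*x + 1) v dx.


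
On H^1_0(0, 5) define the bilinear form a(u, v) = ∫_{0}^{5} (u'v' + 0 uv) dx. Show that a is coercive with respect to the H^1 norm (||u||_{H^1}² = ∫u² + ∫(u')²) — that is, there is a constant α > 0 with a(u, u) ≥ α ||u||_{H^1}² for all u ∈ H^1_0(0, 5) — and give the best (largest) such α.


α = π^2/(π^2 + 25)

Coercivity of a(·,·) on H^1_0(0, 5) means a(u, u) ≥ α ||u||_{H^1}² for every u ∈ H^1_0.
The interval has length L = 5, and Poincaré/coercivity depend only on L. Here a(u, u) = ∫(u')² + (0)·∫u².
Here c = 0, so a(u,u) = ∫(u')² alone. The condition a(u,u) ≥ α||u||_{H^1}² reads (1−α)∫(u')² ≥ (α−c)∫u². Any admissible α is ≤ 1 (rapidly oscillating u have ∫u²/∫(u')² → 0), and α = 1 would force 0 ≥ (1−c)∫u², impossible since c < 1; so 1−α > 0. By the sharp Poincaré inequality on H^1_0 of an interval of length L, ∫(u')² ≥ (π/L)²∫u² with equality for the first sine mode sin(π(x−x₀)/L) (x₀ the left endpoint), so the inequality holds for all u iff (1−α)(π/L)² ≥ α − c, i.e. α ≤ ((π/L)² + c)/((π/L)² + 1) = (1 + c(L/π)²)/(1 + (L/π)²). (Direct route, valid since c ≤ 0: Poincaré gives c∫u² ≥ c(L/π)²∫(u')², so a(u,u) ≥ (1 + c(L/π)²)∫(u')², while ||u||_{H^1}² ≤ (1 + (L/π)²)∫(u')²; dividing yields the same α.) With (π/L)² = π^2/25 and c = 0, the largest admissible constant is α = ((π/L)² + c)/((π/L)² + 1).
Simplifying, α = π^2/(π^2 + 25).


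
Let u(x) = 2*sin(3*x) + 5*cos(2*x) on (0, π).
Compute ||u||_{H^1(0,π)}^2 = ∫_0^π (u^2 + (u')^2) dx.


||u||_{H^1(0,π)}^2 = 120 + 165*π/2

u'(x) = -10*sin(2*x) + 6*cos(3*x).
Expand u² and (u')² and integrate term by term on (0, π), using: for integers n ≥ 1, ∫_0^π sin²(nx) dx = ∫_0^π cos²(nx) dx = π/2; for n ≠ n', ∫_0^π sin(nx)sin(n'x) dx = ∫_0^π cos(nx)cos(n'x) dx = 0; and by product-to-sum, ∫_0^π sin(nx)cos(n'x) dx = ½∫_0^π [sin((n+n')x) + sin((n−n')x)] dx, which is 0 when n+n' is even and 2n/(n²−n'²) when n+n' is odd (it need not vanish on (0, π)).
  u² squared terms: (2)²·∫sin(3x)² dx = 4·π/2 = 2*π;  (5)²·∫cos(2x)² dx = 25·π/2 = 25*π/2.
  u² cross terms: 2·(2)·(5)·∫sin(3x)·cos(2x) dx = 20·(6/5) = 24.
  So ∫_0^π u² dx = 2*π + 25*π/2 + 24 = 24 + 29*π/2.
  (u')² squared terms: (-10)²·∫sin(2x)² dx = 100·π/2 = 50*π;  (6)²·∫cos(3x)² dx = 36·π/2 = 18*π.
  (u')² cross terms: 2·(-10)·(6)·∫sin(2x)·cos(3x) dx = -120·(-4/5) = 96.
  So ∫_0^π (u')² dx = 50*π + 18*π + 96 = 96 + 68*π.
||u||_{H^1}^2 = (24 + 29*π/2) + (96 + 68*π) = 120 + 165*π/2.


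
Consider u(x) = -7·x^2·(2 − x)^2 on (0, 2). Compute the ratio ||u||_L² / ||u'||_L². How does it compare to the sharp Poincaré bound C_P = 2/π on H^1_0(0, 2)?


||u||_L² / ||u'||_L² = sqrt(3)/3 < C_P = 2/π.

u(x) = -7·x^2·(2 − x)^2, so u'(x) = 28*x*(-x^2 + 3*x - 2).
u(x) = -7·x^2·(2 − x)^2 vanishes at x = 0 and x = 2, so u ∈ H^1_0(0, 2). Differentiate via the product rule and integrate the resulting polynomials term by term.
  ∫_0^2 u² dx = ∫_0^2 (49*x^8 - 392*x^7 + 1176*x^6 - 1568*x^5 + 784*x^4) dx. Term by term:
    ∫_0^2 49*x^8 dx = 25088/9;  ∫_0^2 -392*x^7 dx = -12544;  ∫_0^2 1176*x^6 dx = 21504;
    ∫_0^2 -1568*x^5 dx = -50176/3;  ∫_0^2 784*x^4 dx = 25088/5.
  Sum: 25088/9 − 12544 + 21504 − 50176/3 + 25088/5 = 1792/45.
  ∫_0^2 (u')² dx = ∫_0^2 (784*x^6 - 4704*x^5 + 10192*x^4 - 9408*x^3 + 3136*x^2) dx. Term by term:
    ∫_0^2 784*x^6 dx = 14336;  ∫_0^2 -4704*x^5 dx = -50176;  ∫_0^2 10192*x^4 dx = 326144/5;
    ∫_0^2 -9408*x^3 dx = -37632;  ∫_0^2 3136*x^2 dx = 25088/3.
  Sum: 14336 − 50176 + 326144/5 − 37632 + 25088/3 = 1792/15.
∫_0^2 u² dx = 1792/45, so ||u||_L² = 16*sqrt(35)/15.
∫_0^2 (u')² dx = 1792/15, so ||u'||_L² = 16*sqrt(105)/15.
Ratio ||u||_L² / ||u'||_L² = sqrt(3)/3.
Sharp Poincaré constant on H^1_0(0, 2) is C_P = L/π = 2/π, achieved by sin(π/2·x).
A polynomial bump cannot attain the sharp Poincaré constant (only the first sine eigenfunction does), so the ratio is strictly less than C_P, consistent with ||u||_L² ≤ C_P ||u'||_L².


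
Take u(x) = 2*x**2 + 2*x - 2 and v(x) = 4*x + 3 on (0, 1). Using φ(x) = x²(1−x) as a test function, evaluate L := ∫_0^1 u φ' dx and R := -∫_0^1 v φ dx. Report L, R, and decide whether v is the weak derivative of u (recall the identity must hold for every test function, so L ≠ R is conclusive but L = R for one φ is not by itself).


LHS = -11/30, RHS = -9/20. No, v is not the weak derivative of u.

u(x) = 2*x**2 + 2*x - 2, classical derivative u'(x) = 4*x + 2.
φ(x) = x²(1−x), so φ'(x) = x*(2 - 3*x).
Note φ(0) = φ(1) = 0, so the boundary term u·φ vanishes.
LHS = ∫_0^1 u(x) φ'(x) dx = ∫_0^1 (-6*x^4 - 2*x^3 + 10*x^2 - 4*x) dx. Term by term:
  ∫_0^1 -6*x^4 dx = -6/5;  ∫_0^1 -2*x^3 dx = -1/2;  ∫_0^1 10*x^2 dx = 10/3;
  ∫_0^1 -4*x dx = -2.
Sum: -6/5 − 1/2 + 10/3 − 2 = -11/30.
So LHS = -11/30.
∫_0^1 v(x) φ(x) dx = ∫_0^1 (-4*x^4 + x^3 + 3*x^2) dx. Term by term:
  ∫_0^1 -4*x^4 dx = -4/5;  ∫_0^1 x^3 dx = 1/4;  ∫_0^1 3*x^2 dx = 1.
Sum: -4/5 + 1/4 + 1 = 9/20.
So RHS = -∫_0^1 v(x) φ(x) dx = -9/20.
LHS − RHS = 1/12 ≠ 0, so the identity fails.
(For a valid weak derivative the identity must hold for EVERY test function, in particular this one. The failure shows v is NOT the weak derivative of u.)
Correct weak derivative would be u'(x) = 4*x + 2.


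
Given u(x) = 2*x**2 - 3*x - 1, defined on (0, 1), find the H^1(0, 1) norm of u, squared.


||u||_{H^1}^2 = 29/5

The H^1 norm (squared) on an interval (0, L) is
  ||u||_{H^1}^2 = ∫_0^L u(x)^2 dx + ∫_0^L u'(x)^2 dx.
Compute u'(x) = 4*x - 3.
Then u(x)^2 = 4*x**4 - 12*x**3 + 5*x**2 + 6*x + 1 and u'(x)^2 = 16*x**2 - 24*x + 9.
Integrate each monomial from 0 to 1 using ∫_0^1 c·x^n dx = c·1^(n+1)/(n+1):
  ∫_0^1 u(x)^2 dx = ∫_0^1 (4*x^4 - 12*x^3 + 5*x^2 + 6*x + 1) dx. Term by term:
    ∫_0^1 4*x^4 dx = 4/5;  ∫_0^1 -12*x^3 dx = -3;  ∫_0^1 5*x^2 dx = 5/3;
    ∫_0^1 6*x dx = 3;  ∫_0^1 1 dx = 1.
  Sum: 4/5 − 3 + 5/3 + 3 + 1 = 52/15.
  ∫_0^1 u'(x)^2 dx = ∫_0^1 (16*x^2 - 24*x + 9) dx. Term by term:
    ∫_0^1 16*x^2 dx = 16/3;  ∫_0^1 -24*x dx = -12;  ∫_0^1 9 dx = 9.
  Sum: 16/3 − 12 + 9 = 7/3.
Adding: ||u||_{H^1}^2 = 52/15 + 7/3 = 29/5.


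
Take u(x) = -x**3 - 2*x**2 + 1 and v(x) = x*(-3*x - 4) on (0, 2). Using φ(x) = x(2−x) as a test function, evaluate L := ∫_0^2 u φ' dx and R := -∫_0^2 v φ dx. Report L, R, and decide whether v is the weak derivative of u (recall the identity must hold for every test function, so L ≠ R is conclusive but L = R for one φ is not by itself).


LHS = 152/15, RHS = 152/15. Yes, v = u' weakly.

u(x) = -x**3 - 2*x**2 + 1, classical derivative u'(x) = -3*x**2 - 4*x.
φ(x) = x(2−x), so φ'(x) = 2 - 2*x.
Note φ(0) = φ(2) = 0, so the boundary term u·φ vanishes.
LHS = ∫_0^2 u(x) φ'(x) dx = ∫_0^2 (2*x^4 + 2*x^3 - 4*x^2 - 2*x + 2) dx. Term by term:
  ∫_0^2 2*x^4 dx = 64/5;  ∫_0^2 2*x^3 dx = 8;  ∫_0^2 -4*x^2 dx = -32/3;
  ∫_0^2 -2*x dx = -4;  ∫_0^2 2 dx = 4.
Sum: 64/5 + 8 − 32/3 − 4 + 4 = 152/15.
So LHS = 152/15.
∫_0^2 v(x) φ(x) dx = ∫_0^2 (3*x^4 - 2*x^3 - 8*x^2) dx. Term by term:
  ∫_0^2 3*x^4 dx = 96/5;  ∫_0^2 -2*x^3 dx = -8;  ∫_0^2 -8*x^2 dx = -64/3.
Sum: 96/5 − 8 − 64/3 = -152/15.
So RHS = -∫_0^2 v(x) φ(x) dx = 152/15.
LHS = RHS, so the identity holds for this test φ.
Moreover u is smooth here and v(x) = u'(x) = -3*x**2 - 4*x pointwise, so the identity holds for every test function. Hence v is the weak derivative of u.


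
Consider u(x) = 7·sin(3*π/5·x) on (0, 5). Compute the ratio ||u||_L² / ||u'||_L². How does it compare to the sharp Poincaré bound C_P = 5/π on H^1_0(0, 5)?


||u||_L² / ||u'||_L² = 5/(3*π) < C_P = 5/π.

u(x) = 7·sin(3*π/5·x), so u'(x) = 21*π*cos(3*π*x/5)/5.
Writing u(x) = A·sin(kπx/L) with A = 7 and k = 3, use ∫_0^L sin²(kπx/L) dx = L/2 and ∫_0^L cos²(kπx/L) dx = L/2.
u² = 49·sin²(3*π/5·x) and (u')² = 441*π^2/25·cos²(3*π/5·x), and each of sin², cos² integrates to L/2 = 5/2 over (0, 5).
∫_0^5 u² dx = 245/2, so ||u||_L² = 7*sqrt(10)/2.
∫_0^5 (u')² dx = 441*π^2/10, so ||u'||_L² = 21*sqrt(10)*π/10.
Ratio ||u||_L² / ||u'||_L² = 5/(3*π).
Sharp Poincaré constant on H^1_0(0, 5) is C_P = L/π = 5/π, achieved by sin(π/5·x).
This is the k = 3 harmonic; the ratio L/(kπ) is strictly less than C_P = L/π, consistent with the sharp inequality ||u||_L² ≤ C_P ||u'||_L².


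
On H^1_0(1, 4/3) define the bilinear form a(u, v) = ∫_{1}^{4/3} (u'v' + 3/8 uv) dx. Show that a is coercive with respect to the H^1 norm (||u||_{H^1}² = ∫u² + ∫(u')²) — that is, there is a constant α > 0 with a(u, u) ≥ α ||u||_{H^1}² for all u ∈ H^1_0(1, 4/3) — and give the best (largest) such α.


α = 3*(1 + 24*π^2)/(8*(1 + 9*π^2))

Coercivity of a(·,·) on H^1_0(1, 4/3) means a(u, u) ≥ α ||u||_{H^1}² for every u ∈ H^1_0.
The interval has length L = 1/3, and Poincaré/coercivity depend only on L. Here a(u, u) = ∫(u')² + (3/8)·∫u².
Here 0 < c = 3/8 < 1. The condition a(u,u) ≥ α||u||_{H^1}² reads (1−α)∫(u')² ≥ (α−c)∫u². Any admissible α is ≤ 1 (rapidly oscillating u have ∫u²/∫(u')² → 0), and α = 1 would force 0 ≥ (1−c)∫u², impossible since c < 1; so 1−α > 0. By the sharp Poincaré inequality on H^1_0 of an interval of length L, ∫(u')² ≥ (π/L)²∫u² with equality for the first sine mode sin(π(x−x₀)/L) (x₀ the left endpoint), so the inequality holds for all u iff (1−α)(π/L)² ≥ α − c, i.e. α ≤ ((π/L)² + c)/((π/L)² + 1) = (1 + c(L/π)²)/(1 + (L/π)²). With (π/L)² = 9*π^2 and c = 3/8, the largest admissible constant is α = ((π/L)² + c)/((π/L)² + 1).
Simplifying, α = 3*(1 + 24*π^2)/(8*(1 + 9*π^2)).


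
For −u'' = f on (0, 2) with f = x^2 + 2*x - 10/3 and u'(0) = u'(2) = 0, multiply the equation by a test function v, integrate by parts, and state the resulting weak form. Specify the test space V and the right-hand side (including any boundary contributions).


V = H^1(0, 2) (no boundary constraint on v; u is determined up to an additive constant); weak form: ∫_0^2 u'v' dx = ∫_0^2 (x^2 + 2*x - 10/3) v dx for all v ∈ V.

Multiply both sides by a test function v and integrate from 0 to 2:
  ∫_0^2 −u''(x) v(x) dx = ∫_0^2 f(x) v(x) dx.
Integrate the LHS by parts once:
  ∫_0^2 −u'' v dx = −[u'(x) v(x)]_0^2 + ∫_0^2 u'(x) v'(x) dx.
Thus ∫_0^2 u'(x) v'(x) dx = ∫_0^2 f(x) v(x) dx + [u'(x) v(x)]_0^2.
Choose V so that boundary terms are either known or forced to vanish.
u has homogeneous Neumann: u'(0) = u'(2) = 0. So [u' v]_0^2 = 0·v(2) − 0·v(0) = 0 for any v; take V = H^1(0, 2).
Weak formulation: find u (satisfying any essential BC) such that ∫_0^2 u'(x) v'(x) dx = ∫_0^2 f v dx for all v ∈ V (homogeneous Neumann, so boundary terms vanish).
Substituting f(x) = x^2 + 2*x - 10/3, the right-hand side is ∫_0^2 (x^2 + 2*x - 10/3) v dx.
Compatibility check (pure Neumann): taking v ≡ 1 ∈ V gives 0 = ∫_0^2 f dx + (0) − (0), i.e. ∫_0^2 f dx must equal u'(0) − u'(2) = 0. Indeed ∫_0^2 (x^2 + 2*x - 10/3) dx = 0, so the data are compatible. The solution is then unique only up to an additive constant (fix it e.g. by requiring ∫_0^2 u dx = 0).


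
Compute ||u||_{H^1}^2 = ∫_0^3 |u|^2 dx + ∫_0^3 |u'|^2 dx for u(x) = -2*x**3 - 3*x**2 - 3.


||u||_{H^1}^2 = 49761/7

The H^1 norm (squared) on an interval (0, L) is
  ||u||_{H^1}^2 = ∫_0^L u(x)^2 dx + ∫_0^L u'(x)^2 dx.
Compute u'(x) = -6*x**2 - 6*x.
Then u(x)^2 = 4*x**6 + 12*x**5 + 9*x**4 + 12*x**3 + 18*x**2 + 9 and u'(x)^2 = 36*x**4 + 72*x**3 + 36*x**2.
Integrate each monomial from 0 to 3 using ∫_0^3 c·x^n dx = c·3^(n+1)/(n+1):
  ∫_0^3 u(x)^2 dx = ∫_0^3 (4*x^6 + 12*x^5 + 9*x^4 + 12*x^3 + 18*x^2 + 9) dx. Term by term:
    ∫_0^3 4*x^6 dx = 8748/7;  ∫_0^3 12*x^5 dx = 1458;  ∫_0^3 9*x^4 dx = 2187/5;
    ∫_0^3 12*x^3 dx = 243;  ∫_0^3 18*x^2 dx = 162;  ∫_0^3 9 dx = 27.
  Sum: 8748/7 + 1458 + 2187/5 + 243 + 162 + 27 = 125199/35.
  ∫_0^3 u'(x)^2 dx = ∫_0^3 (36*x^4 + 72*x^3 + 36*x^2) dx. Term by term:
    ∫_0^3 36*x^4 dx = 8748/5;  ∫_0^3 72*x^3 dx = 1458;  ∫_0^3 36*x^2 dx = 324.
  Sum: 8748/5 + 1458 + 324 = 17658/5.
Adding: ||u||_{H^1}^2 = 125199/35 + 17658/5 = 49761/7.


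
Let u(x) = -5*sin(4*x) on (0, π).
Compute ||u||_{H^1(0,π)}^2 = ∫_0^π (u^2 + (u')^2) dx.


||u||_{H^1(0,π)}^2 = 425*π/2

u'(x) = -20*cos(4*x).
Expand u² and (u')² and integrate term by term on (0, π), using: for integers n ≥ 1, ∫_0^π sin²(nx) dx = ∫_0^π cos²(nx) dx = π/2; for n ≠ n', ∫_0^π sin(nx)sin(n'x) dx = ∫_0^π cos(nx)cos(n'x) dx = 0; and by product-to-sum, ∫_0^π sin(nx)cos(n'x) dx = ½∫_0^π [sin((n+n')x) + sin((n−n')x)] dx, which is 0 when n+n' is even and 2n/(n²−n'²) when n+n' is odd (it need not vanish on (0, π)).
  u² squared terms: (-5)²·∫sin(4x)² dx = 25·π/2 = 25*π/2.
  So ∫_0^π u² dx = 25*π/2.
  (u')² squared terms: (-20)²·∫cos(4x)² dx = 400·π/2 = 200*π.
  So ∫_0^π (u')² dx = 200*π.
||u||_{H^1}^2 = (25*π/2) + (200*π) = 425*π/2.


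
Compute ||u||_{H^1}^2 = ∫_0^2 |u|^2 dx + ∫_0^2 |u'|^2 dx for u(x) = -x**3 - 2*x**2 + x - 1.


||u||_{H^1}^2 = 25552/105

The H^1 norm (squared) on an interval (0, L) is
  ||u||_{H^1}^2 = ∫_0^L u(x)^2 dx + ∫_0^L u'(x)^2 dx.
Compute u'(x) = -3*x**2 - 4*x + 1.
Then u(x)^2 = x**6 + 4*x**5 + 2*x**4 - 2*x**3 + 5*x**2 - 2*x + 1 and u'(x)^2 = 9*x**4 + 24*x**3 + 10*x**2 - 8*x + 1.
Integrate each monomial from 0 to 2 using ∫_0^2 c·x^n dx = c·2^(n+1)/(n+1):
  ∫_0^2 u(x)^2 dx = ∫_0^2 (x^6 + 4*x^5 + 2*x^4 - 2*x^3 + 5*x^2 - 2*x + 1) dx. Term by term:
    ∫_0^2 x^6 dx = 128/7;  ∫_0^2 4*x^5 dx = 128/3;  ∫_0^2 2*x^4 dx = 64/5;
    ∫_0^2 -2*x^3 dx = -8;  ∫_0^2 5*x^2 dx = 40/3;  ∫_0^2 -2*x dx = -4;
    ∫_0^2 1 dx = 2.
  Sum: 128/7 + 128/3 + 64/5 − 8 + 40/3 − 4 + 2 = 2698/35.
  ∫_0^2 u'(x)^2 dx = ∫_0^2 (9*x^4 + 24*x^3 + 10*x^2 - 8*x + 1) dx. Term by term:
    ∫_0^2 9*x^4 dx = 288/5;  ∫_0^2 24*x^3 dx = 96;  ∫_0^2 10*x^2 dx = 80/3;
    ∫_0^2 -8*x dx = -16;  ∫_0^2 1 dx = 2.
  Sum: 288/5 + 96 + 80/3 − 16 + 2 = 2494/15.
Adding: ||u||_{H^1}^2 = 2698/35 + 2494/15 = 25552/105.


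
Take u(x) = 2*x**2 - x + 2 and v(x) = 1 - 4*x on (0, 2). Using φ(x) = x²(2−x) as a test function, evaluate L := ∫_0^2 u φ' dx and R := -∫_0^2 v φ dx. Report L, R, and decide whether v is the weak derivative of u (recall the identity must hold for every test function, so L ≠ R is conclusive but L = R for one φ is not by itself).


LHS = -76/15, RHS = 76/15. No, v is not the weak derivative of u.

u(x) = 2*x**2 - x + 2, classical derivative u'(x) = 4*x - 1.
φ(x) = x²(2−x), so φ'(x) = x*(4 - 3*x).
Note φ(0) = φ(2) = 0, so the boundary term u·φ vanishes.
LHS = ∫_0^2 u(x) φ'(x) dx = ∫_0^2 (-6*x^4 + 11*x^3 - 10*x^2 + 8*x) dx. Term by term:
  ∫_0^2 -6*x^4 dx = -192/5;  ∫_0^2 11*x^3 dx = 44;  ∫_0^2 -10*x^2 dx = -80/3;
  ∫_0^2 8*x dx = 16.
Sum: -192/5 + 44 − 80/3 + 16 = -76/15.
So LHS = -76/15.
∫_0^2 v(x) φ(x) dx = ∫_0^2 (4*x^4 - 9*x^3 + 2*x^2) dx. Term by term:
  ∫_0^2 4*x^4 dx = 128/5;  ∫_0^2 -9*x^3 dx = -36;  ∫_0^2 2*x^2 dx = 16/3.
Sum: 128/5 − 36 + 16/3 = -76/15.
So RHS = -∫_0^2 v(x) φ(x) dx = 76/15.
LHS − RHS = -152/15 ≠ 0, so the identity fails.
(For a valid weak derivative the identity must hold for EVERY test function, in particular this one. The failure shows v is NOT the weak derivative of u.)
Correct weak derivative would be u'(x) = 4*x - 1.


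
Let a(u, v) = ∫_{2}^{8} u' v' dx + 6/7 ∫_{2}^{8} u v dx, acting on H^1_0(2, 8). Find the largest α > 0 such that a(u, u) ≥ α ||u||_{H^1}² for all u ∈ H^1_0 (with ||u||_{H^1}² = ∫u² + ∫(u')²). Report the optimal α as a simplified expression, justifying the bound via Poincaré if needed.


α = (π^2 + 216/7)/(π^2 + 36)

Coercivity of a(·,·) on H^1_0(2, 8) means a(u, u) ≥ α ||u||_{H^1}² for every u ∈ H^1_0.
The interval has length L = 6, and Poincaré/coercivity depend only on L. Here a(u, u) = ∫(u')² + (6/7)·∫u².
Here 0 < c = 6/7 < 1. The condition a(u,u) ≥ α||u||_{H^1}² reads (1−α)∫(u')² ≥ (α−c)∫u². Any admissible α is ≤ 1 (rapidly oscillating u have ∫u²/∫(u')² → 0), and α = 1 would force 0 ≥ (1−c)∫u², impossible since c < 1; so 1−α > 0. By the sharp Poincaré inequality on H^1_0 of an interval of length L, ∫(u')² ≥ (π/L)²∫u² with equality for the first sine mode sin(π(x−x₀)/L) (x₀ the left endpoint), so the inequality holds for all u iff (1−α)(π/L)² ≥ α − c, i.e. α ≤ ((π/L)² + c)/((π/L)² + 1) = (1 + c(L/π)²)/(1 + (L/π)²). With (π/L)² = π^2/36 and c = 6/7, the largest admissible constant is α = ((π/L)² + c)/((π/L)² + 1).
Simplifying, α = (π^2 + 216/7)/(π^2 + 36).


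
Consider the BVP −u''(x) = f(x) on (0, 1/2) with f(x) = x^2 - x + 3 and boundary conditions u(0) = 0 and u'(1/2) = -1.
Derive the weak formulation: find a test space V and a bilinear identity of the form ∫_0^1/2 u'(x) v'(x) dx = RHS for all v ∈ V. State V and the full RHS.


V = {v ∈ H^1(0, 1/2) : v(0) = 0} (test functions vanish at x = 0 where u is specified); weak form: ∫_0^1/2 u'v' dx = ∫_0^1/2 (x^2 - x + 3) v dx − v(1/2) for all v ∈ V.

Multiply both sides by a test function v and integrate from 0 to 1/2:
  ∫_0^1/2 −u''(x) v(x) dx = ∫_0^1/2 f(x) v(x) dx.
Integrate the LHS by parts once:
  ∫_0^1/2 −u'' v dx = −[u'(x) v(x)]_0^1/2 + ∫_0^1/2 u'(x) v'(x) dx.
Thus ∫_0^1/2 u'(x) v'(x) dx = ∫_0^1/2 f(x) v(x) dx + [u'(x) v(x)]_0^1/2.
Choose V so that boundary terms are either known or forced to vanish.
Mixed BC: u(0) = 0 (Dirichlet) and u'(1/2) = -1 (Neumann). Define V = {v ∈ H^1(0, 1/2) : v(0) = 0}. Then [u' v]_0^1/2 = u'(1/2)·v(1/2) − u'(0)·0 = − v(1/2).
Weak formulation: find u (satisfying any essential BC) such that ∫_0^1/2 u'(x) v'(x) dx = ∫_0^1/2 f v dx − v(1/2) for all v ∈ V (Dirichlet at 0 absorbed into V; Neumann datum at x = 1/2 contributes the boundary term).
Substituting f(x) = x^2 - x + 3, the right-hand side is ∫_0^1/2 (x^2 - x + 3) v dx − v(1/2).


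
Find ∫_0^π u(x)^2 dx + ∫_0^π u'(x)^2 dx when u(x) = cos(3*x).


||u||_{H^1(0,π)}^2 = 5*π

u'(x) = -3*sin(3*x).
Expand u² and (u')² and integrate term by term on (0, π), using: for integers n ≥ 1, ∫_0^π sin²(nx) dx = ∫_0^π cos²(nx) dx = π/2; for n ≠ n', ∫_0^π sin(nx)sin(n'x) dx = ∫_0^π cos(nx)cos(n'x) dx = 0; and by product-to-sum, ∫_0^π sin(nx)cos(n'x) dx = ½∫_0^π [sin((n+n')x) + sin((n−n')x)] dx, which is 0 when n+n' is even and 2n/(n²−n'²) when n+n' is odd (it need not vanish on (0, π)).
  u² squared terms: (1)²·∫cos(3x)² dx = 1·π/2 = π/2.
  So ∫_0^π u² dx = π/2.
  (u')² squared terms: (-3)²·∫sin(3x)² dx = 9·π/2 = 9*π/2.
  So ∫_0^π (u')² dx = 9*π/2.
||u||_{H^1}^2 = (π/2) + (9*π/2) = 5*π.


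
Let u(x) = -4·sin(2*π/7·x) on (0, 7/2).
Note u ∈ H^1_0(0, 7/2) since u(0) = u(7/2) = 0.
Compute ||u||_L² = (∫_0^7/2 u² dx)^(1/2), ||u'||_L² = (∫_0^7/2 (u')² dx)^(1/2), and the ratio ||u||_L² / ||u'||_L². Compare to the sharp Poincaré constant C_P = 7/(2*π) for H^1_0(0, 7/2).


||u||_L² / ||u'||_L² = 7/(2*π) = C_P.

u(x) = -4·sin(2*π/7·x), so u'(x) = -8*π*cos(2*π*x/7)/7.
Writing u(x) = A·sin(kπx/L) with A = -4 and k = 1, use ∫_0^L sin²(kπx/L) dx = L/2 and ∫_0^L cos²(kπx/L) dx = L/2.
u² = 16·sin²(2*π/7·x) and (u')² = 64*π^2/49·cos²(2*π/7·x), and each of sin², cos² integrates to L/2 = 7/4 over (0, 7/2).
∫_0^7/2 u² dx = 28, so ||u||_L² = 2*sqrt(7).
∫_0^7/2 (u')² dx = 16*π^2/7, so ||u'||_L² = 4*sqrt(7)*π/7.
Ratio ||u||_L² / ||u'||_L² = 7/(2*π).
Sharp Poincaré constant on H^1_0(0, 7/2) is C_P = L/π = 7/(2*π), achieved by sin(2*π/7·x).
This is the k = 1 eigenfunction (up to amplitude), so the ratio equals the sharp Poincaré constant exactly.


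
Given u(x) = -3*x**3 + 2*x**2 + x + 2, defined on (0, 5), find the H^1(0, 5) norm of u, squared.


||u||_{H^1}^2 = 2237300/21

The H^1 norm (squared) on an interval (0, L) is
  ||u||_{H^1}^2 = ∫_0^L u(x)^2 dx + ∫_0^L u'(x)^2 dx.
Compute u'(x) = -9*x**2 + 4*x + 1.
Then u(x)^2 = 9*x**6 - 12*x**5 - 2*x**4 - 8*x**3 + 9*x**2 + 4*x + 4 and u'(x)^2 = 81*x**4 - 72*x**3 - 2*x**2 + 8*x + 1.
Integrate each monomial from 0 to 5 using ∫_0^5 c·x^n dx = c·5^(n+1)/(n+1):
  ∫_0^5 u(x)^2 dx = ∫_0^5 (9*x^6 - 12*x^5 - 2*x^4 - 8*x^3 + 9*x^2 + 4*x + 4) dx. Term by term:
    ∫_0^5 9*x^6 dx = 703125/7;  ∫_0^5 -12*x^5 dx = -31250;  ∫_0^5 -2*x^4 dx = -1250;
    ∫_0^5 -8*x^3 dx = -1250;  ∫_0^5 9*x^2 dx = 375;  ∫_0^5 4*x dx = 50;
    ∫_0^5 4 dx = 20.
  Sum: 703125/7 − 31250 − 1250 − 1250 + 375 + 50 + 20 = 469990/7.
  ∫_0^5 u'(x)^2 dx = ∫_0^5 (81*x^4 - 72*x^3 - 2*x^2 + 8*x + 1) dx. Term by term:
    ∫_0^5 81*x^4 dx = 50625;  ∫_0^5 -72*x^3 dx = -11250;  ∫_0^5 -2*x^2 dx = -250/3;
    ∫_0^5 8*x dx = 100;  ∫_0^5 1 dx = 5.
  Sum: 50625 − 11250 − 250/3 + 100 + 5 = 118190/3.
Adding: ||u||_{H^1}^2 = 469990/7 + 118190/3 = 2237300/21.


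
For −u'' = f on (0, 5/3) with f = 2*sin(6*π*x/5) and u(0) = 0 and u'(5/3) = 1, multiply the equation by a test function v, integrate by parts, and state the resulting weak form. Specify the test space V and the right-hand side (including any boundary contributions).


V = {v ∈ H^1(0, 5/3) : v(0) = 0} (test functions vanish at x = 0 where u is specified); weak form: ∫_0^5/3 u'v' dx = ∫_0^5/3 (2*sin(6*π*x/5)) v dx + v(5/3) for all v ∈ V.

Multiply both sides by a test function v and integrate from 0 to 5/3:
  ∫_0^5/3 −u''(x) v(x) dx = ∫_0^5/3 f(x) v(x) dx.
Integrate the LHS by parts once:
  ∫_0^5/3 −u'' v dx = −[u'(x) v(x)]_0^5/3 + ∫_0^5/3 u'(x) v'(x) dx.
Thus ∫_0^5/3 u'(x) v'(x) dx = ∫_0^5/3 f(x) v(x) dx + [u'(x) v(x)]_0^5/3.
Choose V so that boundary terms are either known or forced to vanish.
Mixed BC: u(0) = 0 (Dirichlet) and u'(5/3) = 1 (Neumann). Define V = {v ∈ H^1(0, 5/3) : v(0) = 0}. Then [u' v]_0^5/3 = u'(5/3)·v(5/3) − u'(0)·0 = v(5/3).
Weak formulation: find u (satisfying any essential BC) such that ∫_0^5/3 u'(x) v'(x) dx = ∫_0^5/3 f v dx + v(5/3) for all v ∈ V (Dirichlet at 0 absorbed into V; Neumann datum at x = 5/3 contributes the boundary term).
Substituting f(x) = 2*sin(6*π*x/5), the right-hand side is ∫_0^5/3 (2*sin(6*π*x/5)) v dx + v(5/3).
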